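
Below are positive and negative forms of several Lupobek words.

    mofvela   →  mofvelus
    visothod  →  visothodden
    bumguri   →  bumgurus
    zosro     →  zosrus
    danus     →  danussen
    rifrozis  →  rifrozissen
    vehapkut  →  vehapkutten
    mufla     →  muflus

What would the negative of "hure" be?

rifrozis and bumguri both have last vowel 'i' yet inflect differently (rifrozissen, bumgurus), so the last vowel is not what conditions the rule; whether the stem ends in a vowel or a consonant is.
"hure" ends in a vowel. The stems ending in a vowel (mofvela → mofvelus, bumguri → bumgurus, mufla → muflus) drop the final letter and add -us.
The other pattern: stems ending in a consonant double the final consonant and add -en.
So hure → hurus.

hurus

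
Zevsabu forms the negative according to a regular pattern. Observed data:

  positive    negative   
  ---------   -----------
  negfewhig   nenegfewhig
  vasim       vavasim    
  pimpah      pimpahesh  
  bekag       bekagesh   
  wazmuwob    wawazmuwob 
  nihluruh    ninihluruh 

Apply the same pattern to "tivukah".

pimpah and nihluruh both end in -h yet inflect differently (pimpahesh, ninihluruh), so the final letter is not what conditions the rule; the last vowel is.
"tivukah" has last vowel 'a'. The stems whose last vowel is 'a' (pimpah → pimpahesh, bekag → bekagesh) add -esh.
So tivukah → tivukahesh.

tivukahesh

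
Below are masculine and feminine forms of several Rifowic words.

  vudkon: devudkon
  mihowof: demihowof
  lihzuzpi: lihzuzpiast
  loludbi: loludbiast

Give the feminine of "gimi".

mihowof and lihzuzpi both have 3 vowels yet inflect differently (demihowof, lihzuzpiast), so the number of vowels is not what conditions the rule; the final letter is.
"gimi" ends in -i. The stems ending in -i (lihzuzpi → lihzuzpiast, loludbi → loludbiast) add -ast.
The other pattern: stems ending in -f or -n add the prefix de-.
So gimi → gimiast.

gimiast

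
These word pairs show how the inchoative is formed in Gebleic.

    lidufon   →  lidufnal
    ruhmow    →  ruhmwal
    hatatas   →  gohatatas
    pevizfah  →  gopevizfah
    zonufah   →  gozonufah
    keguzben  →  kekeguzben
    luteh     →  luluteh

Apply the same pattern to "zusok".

lidufon and keguzben both end in -n yet inflect differently (lidufnal, kekeguzben), so the final letter is not what conditions the rule; the last vowel is.
"zusok" has last vowel 'o'. The stems whose last vowel is 'o' (lidufon → lidufnal, ruhmow → ruhmwal) delete the last vowel and add -al.
The other patterns: stems whose last vowel is 'a' add the prefix go-; stems whose last vowel is 'e' repeat the first consonant+vowel as a prefix.
So zusok → zuskal.

zuskal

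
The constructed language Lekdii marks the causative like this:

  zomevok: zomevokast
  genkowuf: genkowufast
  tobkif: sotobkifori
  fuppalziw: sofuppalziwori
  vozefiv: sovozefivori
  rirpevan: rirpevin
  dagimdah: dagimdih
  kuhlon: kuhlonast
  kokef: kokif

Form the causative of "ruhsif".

"ruhsif" has last vowel 'i'. The stems whose last vowel is 'i' (vozefiv → sovozefivori, tobkif → sotobkifori, fuppalziw → sofuppalziwori) add so- … -ori around the stem.
The other patterns: stems whose last vowel is 'o' or 'u' add -ast; stems whose last vowel is 'a' or 'e' change the last vowel to 'i'.
So ruhsif → soruhsifori.

soruhsifori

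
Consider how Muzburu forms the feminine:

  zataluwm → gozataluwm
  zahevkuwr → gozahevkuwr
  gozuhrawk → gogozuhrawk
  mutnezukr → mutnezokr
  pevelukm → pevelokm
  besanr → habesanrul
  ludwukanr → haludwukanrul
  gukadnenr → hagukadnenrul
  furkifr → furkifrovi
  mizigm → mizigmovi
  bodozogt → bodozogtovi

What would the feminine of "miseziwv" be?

zahevkuwr and mutnezukr both end in -r yet inflect differently (gozahevkuwr, mutnezokr), so the final letter is not what conditions the rule; the second-to-last letter is.
"miseziwv" has second-to-last letter 'w'. The stems whose second-to-last letter is 'w' (zataluwm → gozataluwm, zahevkuwr → gozahevkuwr, gozuhrawk → gogozuhrawk) add the prefix go-.
The other patterns: stems whose second-to-last letter is 'k' change the last vowel to 'o'; stems whose second-to-last letter is 'n' add ha- … -ul around the stem; stems whose second-to-last letter is 'f' or 'g' add -ovi.
So miseziwv → gomiseziwv.

gomiseziwv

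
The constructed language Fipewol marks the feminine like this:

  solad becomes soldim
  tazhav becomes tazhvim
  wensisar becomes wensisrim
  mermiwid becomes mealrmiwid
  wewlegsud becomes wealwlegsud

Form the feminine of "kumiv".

kualmiv

"kumiv" has last vowel 'i'. The one such stem in the data (mermiwid → mealrmiwid) inserts -al- after the first vowel (as does wewlegsud), so the same rule applies.
The other pattern: stems whose last vowel is 'a' delete the last vowel and add -im.
So kumiv → kualmiv.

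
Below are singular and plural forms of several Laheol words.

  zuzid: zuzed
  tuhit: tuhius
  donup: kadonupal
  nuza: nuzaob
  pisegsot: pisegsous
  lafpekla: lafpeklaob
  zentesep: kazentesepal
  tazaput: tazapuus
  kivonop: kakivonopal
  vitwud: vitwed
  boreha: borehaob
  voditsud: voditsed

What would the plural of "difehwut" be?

difehwuus

kivonop and pisegsot both have last vowel 'o' yet inflect differently (kakivonopal, pisegsous), so the last vowel is not what conditions the rule; the final letter is.
"difehwut" ends in -t. The stems ending in -t (pisegsot → pisegsous, tuhit → tuhius, tazaput → tazapuus) drop the final letter and add -us.
So difehwut → difehwuus.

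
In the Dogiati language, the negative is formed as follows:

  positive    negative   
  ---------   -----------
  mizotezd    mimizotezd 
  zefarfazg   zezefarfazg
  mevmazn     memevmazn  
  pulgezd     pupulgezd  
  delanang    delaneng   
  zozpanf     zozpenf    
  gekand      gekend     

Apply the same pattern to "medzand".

medzend

zefarfazg and delanang both end in -g yet inflect differently (zezefarfazg, delaneng), so the final letter is not what conditions the rule; the second-to-last letter is.
"medzand" has second-to-last letter 'n'. The stems whose second-to-last letter is 'n' (delanang → delaneng, zozpanf → zozpenf, gekand → gekend) change the last vowel to 'e'.
The other pattern: stems whose second-to-last letter is 'z' repeat the first consonant+vowel as a prefix.
So medzand → medzend.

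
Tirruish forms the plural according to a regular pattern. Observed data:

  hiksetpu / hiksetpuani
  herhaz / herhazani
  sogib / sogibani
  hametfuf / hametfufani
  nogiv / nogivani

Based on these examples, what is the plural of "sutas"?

Every pair shown (hiksetpu → hiksetpuani, herhaz → herhazani, sogib → sogibani, …) follows the same rule: add -ani.
So sutas → sutasani.

sutasani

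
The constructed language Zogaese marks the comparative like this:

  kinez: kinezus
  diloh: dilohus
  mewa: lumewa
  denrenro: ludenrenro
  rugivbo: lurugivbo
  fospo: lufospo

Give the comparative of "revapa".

lurevapa

"revapa" ends in a vowel. The stems ending in a vowel (mewa → lumewa, denrenro → ludenrenro, rugivbo → lurugivbo) add the prefix lu-.
The other pattern: stems ending in a consonant add -us.
So revapa → lurevapa.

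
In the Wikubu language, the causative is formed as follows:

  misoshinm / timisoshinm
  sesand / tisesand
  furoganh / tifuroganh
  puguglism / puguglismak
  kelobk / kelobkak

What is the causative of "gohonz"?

"gohonz" has second-to-last letter 'n'. The stems whose second-to-last letter is 'n' (misoshinm → timisoshinm, sesand → tisesand, furoganh → tifuroganh) add the prefix ti-.
The other pattern: stems whose second-to-last letter is 'b' or 's' add -ak.
So gohonz → tigohonz.

tigohonz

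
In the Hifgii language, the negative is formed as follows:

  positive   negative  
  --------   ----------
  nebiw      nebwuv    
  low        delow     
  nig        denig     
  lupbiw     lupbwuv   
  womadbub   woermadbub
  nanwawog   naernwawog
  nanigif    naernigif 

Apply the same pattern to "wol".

low and nebiw both end in -w yet inflect differently (delow, nebwuv), so the final letter is not what conditions the rule; the number of vowels is.
"wol" has 1 vowel. The stems with 1 vowel (nig → denig, low → delow) add the prefix de-.
So wol → dewol.

dewol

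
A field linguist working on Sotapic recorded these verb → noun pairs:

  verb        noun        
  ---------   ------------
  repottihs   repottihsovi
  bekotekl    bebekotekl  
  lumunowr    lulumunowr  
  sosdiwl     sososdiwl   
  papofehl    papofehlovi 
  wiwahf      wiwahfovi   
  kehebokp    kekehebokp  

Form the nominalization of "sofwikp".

papofehl and sosdiwl both end in -l yet inflect differently (papofehlovi, sososdiwl), so the final letter is not what conditions the rule; the second-to-last letter is.
"sofwikp" has second-to-last letter 'k'. The stems whose second-to-last letter is 'k' (bekotekl → bebekotekl, kehebokp → kekehebokp) repeat the first consonant+vowel as a prefix.
The other pattern: stems whose second-to-last letter is 'h' add -ovi.
So sofwikp → sosofwikp.

sosofwikp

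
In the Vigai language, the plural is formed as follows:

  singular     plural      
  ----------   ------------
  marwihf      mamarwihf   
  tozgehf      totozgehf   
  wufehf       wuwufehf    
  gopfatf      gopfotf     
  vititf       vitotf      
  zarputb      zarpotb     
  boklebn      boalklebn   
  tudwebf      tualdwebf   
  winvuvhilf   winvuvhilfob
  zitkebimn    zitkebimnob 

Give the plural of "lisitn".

marwihf and gopfatf both end in -f yet inflect differently (mamarwihf, gopfotf), so the final letter is not what conditions the rule; the second-to-last letter is.
"lisitn" has second-to-last letter 't'. The stems whose second-to-last letter is 't' (gopfatf → gopfotf, vititf → vitotf, zarputb → zarpotb) change the last vowel to 'o'.
So lisitn → lisotn.

lisotn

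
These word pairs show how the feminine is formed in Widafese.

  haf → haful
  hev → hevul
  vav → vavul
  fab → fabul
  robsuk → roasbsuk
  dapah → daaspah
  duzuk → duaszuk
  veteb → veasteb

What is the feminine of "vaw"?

vawul

"vaw" has 1 vowel. The stems with 1 vowel (haf → haful, hev → hevul, vav → vavul) add -ul.
So vaw → vawul.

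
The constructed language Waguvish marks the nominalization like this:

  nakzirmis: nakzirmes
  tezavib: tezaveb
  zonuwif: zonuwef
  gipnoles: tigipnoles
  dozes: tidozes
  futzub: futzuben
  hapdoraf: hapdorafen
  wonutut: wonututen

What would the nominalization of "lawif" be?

lawef

nakzirmis and gipnoles both end in -s yet inflect differently (nakzirmes, tigipnoles), so the final letter is not what conditions the rule; the last vowel is.
"lawif" has last vowel 'i'. The stems whose last vowel is 'i' (nakzirmis → nakzirmes, tezavib → tezaveb, zonuwif → zonuwef) change the last vowel to 'e'.
So lawif → lawef.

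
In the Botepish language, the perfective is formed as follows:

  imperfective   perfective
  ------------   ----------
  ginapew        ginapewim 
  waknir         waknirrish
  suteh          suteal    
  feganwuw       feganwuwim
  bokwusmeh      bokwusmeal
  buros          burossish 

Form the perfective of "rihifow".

rihifowim

"rihifow" ends in -w. The stems ending in -w (ginapew → ginapewim, feganwuw → feganwuwim) add -im.
So rihifow → rihifowim.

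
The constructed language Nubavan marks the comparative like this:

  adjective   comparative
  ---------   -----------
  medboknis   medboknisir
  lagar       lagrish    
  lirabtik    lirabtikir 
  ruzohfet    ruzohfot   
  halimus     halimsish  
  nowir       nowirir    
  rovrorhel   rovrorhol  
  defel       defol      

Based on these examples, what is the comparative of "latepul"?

"latepul" has last vowel 'u'. The one such stem in the data (halimus → halimsish) deletes the last vowel and adds -ish (as does lagar), so the same rule applies.
The other patterns: stems whose last vowel is 'i' add -ir; stems whose last vowel is 'e' change the last vowel to 'o'.
So latepul → lateplish.

lateplish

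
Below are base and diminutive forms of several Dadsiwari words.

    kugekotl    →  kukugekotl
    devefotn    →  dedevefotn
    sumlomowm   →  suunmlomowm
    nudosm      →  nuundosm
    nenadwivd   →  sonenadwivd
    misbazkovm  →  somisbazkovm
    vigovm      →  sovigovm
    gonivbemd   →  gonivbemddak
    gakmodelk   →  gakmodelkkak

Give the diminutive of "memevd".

somemevd

"memevd" has second-to-last letter 'v'. The stems whose second-to-last letter is 'v' (nenadwivd → sonenadwivd, misbazkovm → somisbazkovm, vigovm → sovigovm) add the prefix so-.
The other patterns: stems whose second-to-last letter is 't' repeat the first consonant+vowel as a prefix; stems whose second-to-last letter is 's' or 'w' insert -un- after the first vowel; stems whose second-to-last letter is 'l' or 'm' double the final consonant and add -ak.
So memevd → somemevd.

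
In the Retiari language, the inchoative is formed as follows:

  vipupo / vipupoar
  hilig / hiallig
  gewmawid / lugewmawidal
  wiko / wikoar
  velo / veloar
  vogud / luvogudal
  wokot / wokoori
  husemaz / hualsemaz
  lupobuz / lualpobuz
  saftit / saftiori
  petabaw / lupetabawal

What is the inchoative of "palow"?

gewmawid and saftit both have last vowel 'i' yet inflect differently (lugewmawidal, saftiori), so the last vowel is not what conditions the rule; the final letter is.
"palow" ends in -w. The one such stem in the data (petabaw → lupetabawal) adds lu- … -al around the stem, so the same rule applies.
So palow → lupalowal.

lupalowal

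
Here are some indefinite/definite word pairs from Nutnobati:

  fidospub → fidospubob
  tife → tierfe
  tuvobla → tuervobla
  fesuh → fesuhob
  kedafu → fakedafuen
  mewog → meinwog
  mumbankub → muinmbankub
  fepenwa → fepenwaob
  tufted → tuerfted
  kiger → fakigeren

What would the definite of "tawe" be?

"tawe" begins with t-. The stems beginning with t- (tuvobla → tuervobla, tife → tierfe, tufted → tuerfted) insert -er- after the first vowel.
So tawe → taerwe.

taerwe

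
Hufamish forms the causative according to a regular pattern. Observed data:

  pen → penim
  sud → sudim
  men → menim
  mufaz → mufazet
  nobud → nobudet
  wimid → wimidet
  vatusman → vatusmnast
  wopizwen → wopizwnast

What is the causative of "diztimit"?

"diztimit" has 3 vowels. The stems with 3 vowels (vatusman → vatusmnast, wopizwen → wopizwnast) delete the last vowel and add -ast.
The other patterns: stems with 1 vowel add -im; stems with 2 vowels add -et.
So diztimit → diztimtast.

diztimtast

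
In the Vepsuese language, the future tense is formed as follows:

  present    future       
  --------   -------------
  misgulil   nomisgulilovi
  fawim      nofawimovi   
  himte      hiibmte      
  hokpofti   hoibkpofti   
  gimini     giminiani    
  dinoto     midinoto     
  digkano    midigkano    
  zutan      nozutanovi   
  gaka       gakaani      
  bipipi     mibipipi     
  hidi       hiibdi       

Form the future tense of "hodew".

hoibdew

gimini and hidi both end in -i yet inflect differently (giminiani, hiibdi), so the final letter is not what conditions the rule; the first letter is.
"hodew" begins with h-. The stems beginning with h- (himte → hiibmte, hidi → hiibdi, hokpofti → hoibkpofti) insert -ib- after the first vowel.
The other patterns: stems beginning with g- add -ani; stems beginning with b- or d- add the prefix mi-; stems beginning with f-, m- or z- add no- … -ovi around the stem.
So hodew → hoibdew.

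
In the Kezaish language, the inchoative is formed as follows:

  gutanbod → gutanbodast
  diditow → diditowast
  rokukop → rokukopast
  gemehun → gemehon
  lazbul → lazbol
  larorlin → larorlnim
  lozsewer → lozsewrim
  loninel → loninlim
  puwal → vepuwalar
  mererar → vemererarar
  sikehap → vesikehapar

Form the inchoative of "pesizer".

pesizrim

gemehun and larorlin both end in -n yet inflect differently (gemehon, larorlnim), so the final letter is not what conditions the rule; the last vowel is.
"pesizer" has last vowel 'e'. The stems whose last vowel is 'e' (lozsewer → lozsewrim, loninel → loninlim) delete the last vowel and add -im.
So pesizer → pesizrim.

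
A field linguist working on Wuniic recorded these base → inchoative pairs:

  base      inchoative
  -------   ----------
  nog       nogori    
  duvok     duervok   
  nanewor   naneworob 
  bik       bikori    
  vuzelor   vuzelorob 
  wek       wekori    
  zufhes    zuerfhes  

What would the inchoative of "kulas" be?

"kulas" has 2 vowels. The stems with 2 vowels (zufhes → zuerfhes, duvok → duervok) insert -er- after the first vowel.
So kulas → kuerlas.

kuerlas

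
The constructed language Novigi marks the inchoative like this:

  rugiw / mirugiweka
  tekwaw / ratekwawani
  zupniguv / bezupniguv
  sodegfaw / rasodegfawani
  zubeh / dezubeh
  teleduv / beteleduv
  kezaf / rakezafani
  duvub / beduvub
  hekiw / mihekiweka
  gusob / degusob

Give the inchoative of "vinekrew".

"vinekrew" has last vowel 'e'. The one such stem in the data (zubeh → dezubeh) adds the prefix de-, so the same rule applies.
So vinekrew → devinekrew.

devinekrew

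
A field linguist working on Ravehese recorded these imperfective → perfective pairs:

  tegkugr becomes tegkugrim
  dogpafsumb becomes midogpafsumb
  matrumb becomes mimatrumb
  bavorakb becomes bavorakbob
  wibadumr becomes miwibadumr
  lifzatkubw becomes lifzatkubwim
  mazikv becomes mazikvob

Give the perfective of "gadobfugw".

gadobfugwim

matrumb and bavorakb both end in -b yet inflect differently (mimatrumb, bavorakbob), so the final letter is not what conditions the rule; the second-to-last letter is.
"gadobfugw" has second-to-last letter 'g'. The one such stem in the data (tegkugr → tegkugrim) adds -im, so the same rule applies.
So gadobfugw → gadobfugwim.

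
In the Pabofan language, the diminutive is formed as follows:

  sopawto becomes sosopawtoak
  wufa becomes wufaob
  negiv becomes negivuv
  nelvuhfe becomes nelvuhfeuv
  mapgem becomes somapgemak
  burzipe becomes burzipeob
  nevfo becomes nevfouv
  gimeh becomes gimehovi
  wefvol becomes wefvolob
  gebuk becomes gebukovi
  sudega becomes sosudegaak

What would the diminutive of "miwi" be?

sopawto and nevfo both end in -o yet inflect differently (sosopawtoak, nevfouv), so the final letter is not what conditions the rule; the first letter is.
"miwi" begins with m-. The one such stem in the data (mapgem → somapgemak) adds so- … -ak around the stem, so the same rule applies.
So miwi → somiwiak.

somiwiak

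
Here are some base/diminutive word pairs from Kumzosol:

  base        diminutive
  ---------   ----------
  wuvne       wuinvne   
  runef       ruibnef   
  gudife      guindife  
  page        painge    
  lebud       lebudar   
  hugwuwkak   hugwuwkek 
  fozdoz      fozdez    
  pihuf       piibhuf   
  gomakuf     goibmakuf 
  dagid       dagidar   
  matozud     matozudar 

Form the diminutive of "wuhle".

matozud and pihuf both have last vowel 'u' yet inflect differently (matozudar, piibhuf), so the last vowel is not what conditions the rule; the final letter is.
"wuhle" ends in -e. The stems ending in -e (page → painge, wuvne → wuinvne, gudife → guindife) insert -in- after the first vowel.
The other patterns: stems ending in -d add -ar; stems ending in -f insert -ib- after the first vowel; stems ending in -k or -z change the last vowel to 'e'.
So wuhle → wuinhle.

wuinhle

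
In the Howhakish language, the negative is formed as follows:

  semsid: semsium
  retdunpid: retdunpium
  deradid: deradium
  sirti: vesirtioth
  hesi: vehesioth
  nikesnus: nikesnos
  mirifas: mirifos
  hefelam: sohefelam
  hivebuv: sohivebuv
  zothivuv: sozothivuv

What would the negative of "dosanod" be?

dosanoum

semsid and sirti both have last vowel 'i' yet inflect differently (semsium, vesirtioth), so the last vowel is not what conditions the rule; the final letter is.
"dosanod" ends in -d. The stems ending in -d (semsid → semsium, retdunpid → retdunpium, deradid → deradium) drop the final letter and add -um.
So dosanod → dosanoum.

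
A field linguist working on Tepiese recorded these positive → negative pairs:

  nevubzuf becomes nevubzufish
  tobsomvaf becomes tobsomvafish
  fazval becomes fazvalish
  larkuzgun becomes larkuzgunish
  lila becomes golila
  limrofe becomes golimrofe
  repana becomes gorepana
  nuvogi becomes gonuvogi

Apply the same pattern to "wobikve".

"wobikve" ends in a vowel. The stems ending in a vowel (lila → golila, limrofe → golimrofe, repana → gorepana) add the prefix go-.
The other pattern: stems ending in a consonant add -ish.
So wobikve → gowobikve.

gowobikve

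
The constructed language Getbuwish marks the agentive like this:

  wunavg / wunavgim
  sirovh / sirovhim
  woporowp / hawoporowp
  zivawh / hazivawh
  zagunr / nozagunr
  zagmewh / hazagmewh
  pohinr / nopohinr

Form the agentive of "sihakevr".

sihakevrim

zivawh and sirovh both end in -h yet inflect differently (hazivawh, sirovhim), so the final letter is not what conditions the rule; the second-to-last letter is.
"sihakevr" has second-to-last letter 'v'. The stems whose second-to-last letter is 'v' (sirovh → sirovhim, wunavg → wunavgim) add -im.
So sihakevr → sihakevrim.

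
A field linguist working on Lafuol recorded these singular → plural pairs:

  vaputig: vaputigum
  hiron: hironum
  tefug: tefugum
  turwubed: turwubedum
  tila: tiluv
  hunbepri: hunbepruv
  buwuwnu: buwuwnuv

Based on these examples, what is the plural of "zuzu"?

vaputig and hunbepri both have last vowel 'i' yet inflect differently (vaputigum, hunbepruv), so the last vowel is not what conditions the rule; whether the stem ends in a vowel or a consonant is.
"zuzu" ends in a vowel. The stems ending in a vowel (tila → tiluv, hunbepri → hunbepruv, buwuwnu → buwuwnuv) drop the final letter and add -uv.
The other pattern: stems ending in a consonant add -um.
So zuzu → zuzuv.

zuzuv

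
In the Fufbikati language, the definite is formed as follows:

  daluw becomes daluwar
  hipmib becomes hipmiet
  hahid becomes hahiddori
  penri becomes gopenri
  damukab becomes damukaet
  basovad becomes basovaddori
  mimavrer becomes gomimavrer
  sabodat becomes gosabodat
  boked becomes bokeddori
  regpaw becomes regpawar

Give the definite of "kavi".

regpaw and basovad both have last vowel 'a' yet inflect differently (regpawar, basovaddori), so the last vowel is not what conditions the rule; the final letter is.
"kavi" ends in -i. The one such stem in the data (penri → gopenri) adds the prefix go-, so the same rule applies.
So kavi → gokavi.

gokavi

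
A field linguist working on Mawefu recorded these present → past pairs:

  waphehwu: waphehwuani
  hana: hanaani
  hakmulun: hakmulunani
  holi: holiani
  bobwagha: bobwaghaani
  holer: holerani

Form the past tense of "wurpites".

wurpitesani

Every pair shown (waphehwu → waphehwuani, hana → hanaani, hakmulun → hakmulunani, …) follows the same rule: add -ani.
So wurpites → wurpitesani.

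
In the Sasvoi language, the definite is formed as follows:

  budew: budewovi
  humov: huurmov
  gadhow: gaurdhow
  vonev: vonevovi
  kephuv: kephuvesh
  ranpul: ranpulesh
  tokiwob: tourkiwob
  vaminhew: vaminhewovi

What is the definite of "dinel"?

humov and vonev both end in -v yet inflect differently (huurmov, vonevovi), so the final letter is not what conditions the rule; the last vowel is.
"dinel" has last vowel 'e'. The stems whose last vowel is 'e' (vonev → vonevovi, vaminhew → vaminhewovi, budew → budewovi) add -ovi.
The other patterns: stems whose last vowel is 'o' insert -ur- after the first vowel; stems whose last vowel is 'u' add -esh.
So dinel → dinelovi.

dinelovi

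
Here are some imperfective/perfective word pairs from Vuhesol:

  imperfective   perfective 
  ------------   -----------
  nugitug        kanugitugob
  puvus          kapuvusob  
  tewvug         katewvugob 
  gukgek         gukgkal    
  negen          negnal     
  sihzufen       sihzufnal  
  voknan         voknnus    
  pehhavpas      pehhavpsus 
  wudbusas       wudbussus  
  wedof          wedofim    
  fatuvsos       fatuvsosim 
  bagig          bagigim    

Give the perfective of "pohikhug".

kapohikhugob

negen and voknan both end in -n yet inflect differently (negnal, voknnus), so the final letter is not what conditions the rule; the last vowel is.
"pohikhug" has last vowel 'u'. The stems whose last vowel is 'u' (nugitug → kanugitugob, puvus → kapuvusob, tewvug → katewvugob) add ka- … -ob around the stem.
So pohikhug → kapohikhugob.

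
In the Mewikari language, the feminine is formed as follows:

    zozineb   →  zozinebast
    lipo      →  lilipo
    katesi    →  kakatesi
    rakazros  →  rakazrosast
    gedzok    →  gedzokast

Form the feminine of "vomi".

vovomi

lipo and gedzok both have last vowel 'o' yet inflect differently (lilipo, gedzokast), so the last vowel is not what conditions the rule; whether the stem ends in a vowel or a consonant is.
"vomi" ends in a vowel. The stems ending in a vowel (katesi → kakatesi, lipo → lilipo) repeat the first consonant+vowel as a prefix.
The other pattern: stems ending in a consonant add -ast.
So vomi → vovomi.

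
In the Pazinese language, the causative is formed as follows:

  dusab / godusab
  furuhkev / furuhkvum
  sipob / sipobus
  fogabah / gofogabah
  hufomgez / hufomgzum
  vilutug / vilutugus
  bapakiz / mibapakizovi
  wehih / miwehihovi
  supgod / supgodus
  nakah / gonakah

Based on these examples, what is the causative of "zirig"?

mizirigovi

"zirig" has last vowel 'i'. The stems whose last vowel is 'i' (bapakiz → mibapakizovi, wehih → miwehihovi) add mi- … -ovi around the stem.
So zirig → mizirigovi.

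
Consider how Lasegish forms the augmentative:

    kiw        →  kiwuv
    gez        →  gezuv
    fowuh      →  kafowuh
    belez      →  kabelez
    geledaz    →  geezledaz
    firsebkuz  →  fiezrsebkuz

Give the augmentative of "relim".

gez and belez both end in -z yet inflect differently (gezuv, kabelez), so the final letter is not what conditions the rule; the number of vowels is.
"relim" has 2 vowels. The stems with 2 vowels (fowuh → kafowuh, belez → kabelez) add the prefix ka-.
The other patterns: stems with 1 vowel add -uv; stems with 3 vowels insert -ez- after the first vowel.
So relim → karelim.

karelim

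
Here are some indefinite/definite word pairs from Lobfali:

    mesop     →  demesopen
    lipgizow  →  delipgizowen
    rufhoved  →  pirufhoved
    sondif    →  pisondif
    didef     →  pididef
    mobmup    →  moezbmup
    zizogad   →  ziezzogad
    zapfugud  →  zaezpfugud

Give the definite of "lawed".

pilawed

mesop and mobmup both end in -p yet inflect differently (demesopen, moezbmup), so the final letter is not what conditions the rule; the last vowel is.
"lawed" has last vowel 'e'. The stems whose last vowel is 'e' (rufhoved → pirufhoved, didef → pididef) add the prefix pi-.
So lawed → pilawed.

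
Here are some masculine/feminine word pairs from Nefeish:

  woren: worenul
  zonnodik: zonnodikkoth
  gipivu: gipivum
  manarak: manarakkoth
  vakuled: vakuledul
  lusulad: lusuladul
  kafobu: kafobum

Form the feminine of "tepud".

tepudul

manarak and lusulad both have last vowel 'a' yet inflect differently (manarakkoth, lusuladul), so the last vowel is not what conditions the rule; the final letter is.
"tepud" ends in -d. The stems ending in -d (lusulad → lusuladul, vakuled → vakuledul) add -ul.
So tepud → tepudul.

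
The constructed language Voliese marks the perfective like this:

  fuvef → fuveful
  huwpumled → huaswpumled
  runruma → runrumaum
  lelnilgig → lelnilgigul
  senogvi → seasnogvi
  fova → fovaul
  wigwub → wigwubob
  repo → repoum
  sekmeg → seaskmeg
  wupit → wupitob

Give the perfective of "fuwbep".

runruma and fova both end in -a yet inflect differently (runrumaum, fovaul), so the final letter is not what conditions the rule; the first letter is.
"fuwbep" begins with f-. The stems beginning with f- (fuvef → fuveful, fova → fovaul) add -ul.
So fuwbep → fuwbepul.

fuwbepul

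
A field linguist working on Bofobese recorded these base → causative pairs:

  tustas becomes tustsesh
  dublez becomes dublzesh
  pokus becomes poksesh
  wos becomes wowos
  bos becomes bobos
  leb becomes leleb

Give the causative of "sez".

tustas and wos both end in -s yet inflect differently (tustsesh, wowos), so the final letter is not what conditions the rule; the number of vowels is.
"sez" has 1 vowel. The stems with 1 vowel (wos → wowos, bos → bobos, leb → leleb) repeat the first consonant+vowel as a prefix.
The other pattern: stems with 2 vowels delete the last vowel and add -esh.
So sez → sesez.

sesez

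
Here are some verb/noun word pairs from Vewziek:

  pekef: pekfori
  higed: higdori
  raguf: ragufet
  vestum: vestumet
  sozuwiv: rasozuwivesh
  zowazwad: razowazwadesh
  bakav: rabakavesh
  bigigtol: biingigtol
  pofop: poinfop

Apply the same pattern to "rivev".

rivvori

pekef and raguf both end in -f yet inflect differently (pekfori, ragufet), so the final letter is not what conditions the rule; the last vowel is.
"rivev" has last vowel 'e'. The stems whose last vowel is 'e' (pekef → pekfori, higed → higdori) delete the last vowel and add -ori.
So rivev → rivvori.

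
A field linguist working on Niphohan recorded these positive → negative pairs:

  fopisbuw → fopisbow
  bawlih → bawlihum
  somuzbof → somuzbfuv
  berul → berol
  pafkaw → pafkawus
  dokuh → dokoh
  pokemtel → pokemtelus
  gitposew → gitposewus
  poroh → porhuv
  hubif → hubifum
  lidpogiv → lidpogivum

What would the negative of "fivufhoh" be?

pafkaw and fopisbuw both end in -w yet inflect differently (pafkawus, fopisbow), so the final letter is not what conditions the rule; the last vowel is.
"fivufhoh" has last vowel 'o'. The stems whose last vowel is 'o' (poroh → porhuv, somuzbof → somuzbfuv) delete the last vowel and add -uv.
The other patterns: stems whose last vowel is 'a' or 'e' add -us; stems whose last vowel is 'u' change the last vowel to 'o'; stems whose last vowel is 'i' add -um.
So fivufhoh → fivufhhuv.

fivufhhuv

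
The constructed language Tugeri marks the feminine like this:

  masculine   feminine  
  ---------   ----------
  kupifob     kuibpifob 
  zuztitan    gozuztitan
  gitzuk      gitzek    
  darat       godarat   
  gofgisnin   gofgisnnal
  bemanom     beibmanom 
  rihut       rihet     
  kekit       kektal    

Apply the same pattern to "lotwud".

"lotwud" has last vowel 'u'. The stems whose last vowel is 'u' (rihut → rihet, gitzuk → gitzek) change the last vowel to 'e'.
So lotwud → lotwed.

lotwed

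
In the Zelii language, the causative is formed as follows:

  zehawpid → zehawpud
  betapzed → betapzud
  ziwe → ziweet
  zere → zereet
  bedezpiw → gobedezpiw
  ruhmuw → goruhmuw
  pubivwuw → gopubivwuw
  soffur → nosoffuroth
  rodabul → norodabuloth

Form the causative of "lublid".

lublud

"lublid" ends in -d. The stems ending in -d (zehawpid → zehawpud, betapzed → betapzud) change the last vowel to 'u'.
So lublid → lublud.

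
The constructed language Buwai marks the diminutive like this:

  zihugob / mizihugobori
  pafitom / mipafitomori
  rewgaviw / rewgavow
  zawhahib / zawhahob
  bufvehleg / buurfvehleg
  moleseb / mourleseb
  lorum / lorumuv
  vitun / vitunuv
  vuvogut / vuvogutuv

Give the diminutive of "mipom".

mimipomori

"mipom" has last vowel 'o'. The stems whose last vowel is 'o' (zihugob → mizihugobori, pafitom → mipafitomori) add mi- … -ori around the stem.
The other patterns: stems whose last vowel is 'i' change the last vowel to 'o'; stems whose last vowel is 'e' insert -ur- after the first vowel; stems whose last vowel is 'u' add -uv.
So mipom → mimipomori.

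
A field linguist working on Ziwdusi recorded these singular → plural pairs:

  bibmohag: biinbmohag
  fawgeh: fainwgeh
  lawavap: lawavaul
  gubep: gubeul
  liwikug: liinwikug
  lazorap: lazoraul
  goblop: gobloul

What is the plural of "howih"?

hoinwih

gubep and fawgeh both have last vowel 'e' yet inflect differently (gubeul, fainwgeh), so the last vowel is not what conditions the rule; the final letter is.
"howih" ends in -h. The one such stem in the data (fawgeh → fainwgeh) inserts -in- after the first vowel (as do liwikug, bibmohag), so the same rule applies.
So howih → hoinwih.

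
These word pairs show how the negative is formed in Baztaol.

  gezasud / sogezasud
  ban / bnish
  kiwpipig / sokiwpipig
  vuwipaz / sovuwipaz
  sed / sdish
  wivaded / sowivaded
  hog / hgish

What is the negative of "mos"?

"mos" has 1 vowel. The stems with 1 vowel (ban → bnish, sed → sdish, hog → hgish) delete the last vowel and add -ish.
So mos → msish.

msish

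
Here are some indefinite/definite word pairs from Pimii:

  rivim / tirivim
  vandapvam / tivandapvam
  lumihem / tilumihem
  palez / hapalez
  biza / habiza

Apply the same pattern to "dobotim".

"dobotim" ends in -m. The stems ending in -m (rivim → tirivim, vandapvam → tivandapvam, lumihem → tilumihem) add the prefix ti-.
The other pattern: stems ending in -a or -z add the prefix ha-.
So dobotim → tidobotim.

tidobotim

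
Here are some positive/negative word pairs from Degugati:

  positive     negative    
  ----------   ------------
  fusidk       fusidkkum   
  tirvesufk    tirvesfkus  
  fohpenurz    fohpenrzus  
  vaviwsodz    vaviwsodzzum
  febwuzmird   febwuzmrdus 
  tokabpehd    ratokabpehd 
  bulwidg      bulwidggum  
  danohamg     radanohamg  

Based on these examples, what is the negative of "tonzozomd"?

"tonzozomd" has second-to-last letter 'm'. The one such stem in the data (danohamg → radanohamg) adds the prefix ra-, so the same rule applies.
The other patterns: stems whose second-to-last letter is 'd' double the final consonant and add -um; stems whose second-to-last letter is 'f' or 'r' delete the last vowel and add -us.
So tonzozomd → ratonzozomd.

ratonzozomd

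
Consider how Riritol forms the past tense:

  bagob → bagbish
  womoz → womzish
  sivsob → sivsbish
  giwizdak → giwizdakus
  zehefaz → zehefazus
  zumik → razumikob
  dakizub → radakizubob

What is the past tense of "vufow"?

"vufow" has last vowel 'o'. The stems whose last vowel is 'o' (bagob → bagbish, womoz → womzish, sivsob → sivsbish) delete the last vowel and add -ish.
So vufow → vufwish.

vufwish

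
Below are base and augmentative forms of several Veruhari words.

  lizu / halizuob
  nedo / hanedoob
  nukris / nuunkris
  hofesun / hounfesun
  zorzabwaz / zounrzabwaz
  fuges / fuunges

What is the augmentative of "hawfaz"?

"hawfaz" ends in a consonant. The stems ending in a consonant (nukris → nuunkris, hofesun → hounfesun, zorzabwaz → zounrzabwaz) insert -un- after the first vowel.
So hawfaz → haunwfaz.

haunwfaz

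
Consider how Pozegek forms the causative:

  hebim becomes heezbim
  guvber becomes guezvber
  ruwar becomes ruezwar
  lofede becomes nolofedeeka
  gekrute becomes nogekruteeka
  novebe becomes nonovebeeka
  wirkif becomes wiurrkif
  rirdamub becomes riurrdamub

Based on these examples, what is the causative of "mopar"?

moezpar

guvber and lofede both have last vowel 'e' yet inflect differently (guezvber, nolofedeeka), so the last vowel is not what conditions the rule; the final letter is.
"mopar" ends in -r. The stems ending in -r (guvber → guezvber, ruwar → ruezwar) insert -ez- after the first vowel.
The other patterns: stems ending in -e add no- … -eka around the stem; stems ending in -b or -f insert -ur- after the first vowel.
So mopar → moezpar.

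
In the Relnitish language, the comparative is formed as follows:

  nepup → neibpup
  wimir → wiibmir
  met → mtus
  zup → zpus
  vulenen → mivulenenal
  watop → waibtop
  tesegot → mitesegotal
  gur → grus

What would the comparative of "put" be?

ptus

"put" has 1 vowel. The stems with 1 vowel (gur → grus, zup → zpus, met → mtus) delete the last vowel and add -us.
So put → ptus.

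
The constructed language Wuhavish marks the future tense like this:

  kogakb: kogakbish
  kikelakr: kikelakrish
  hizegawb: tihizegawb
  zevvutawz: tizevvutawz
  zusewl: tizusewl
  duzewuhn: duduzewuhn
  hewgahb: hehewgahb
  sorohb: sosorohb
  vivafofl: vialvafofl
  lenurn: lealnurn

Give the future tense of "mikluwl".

timikluwl

"mikluwl" has second-to-last letter 'w'. The stems whose second-to-last letter is 'w' (hizegawb → tihizegawb, zevvutawz → tizevvutawz, zusewl → tizusewl) add the prefix ti-.
So mikluwl → timikluwl.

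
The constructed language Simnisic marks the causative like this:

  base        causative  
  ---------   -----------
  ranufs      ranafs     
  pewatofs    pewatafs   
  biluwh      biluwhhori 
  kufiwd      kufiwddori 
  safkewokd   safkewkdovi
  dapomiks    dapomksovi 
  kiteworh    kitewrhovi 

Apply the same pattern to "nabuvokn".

kufiwd and safkewokd both end in -d yet inflect differently (kufiwddori, safkewkdovi), so the final letter is not what conditions the rule; the second-to-last letter is.
"nabuvokn" has second-to-last letter 'k'. The stems whose second-to-last letter is 'k' (safkewokd → safkewkdovi, dapomiks → dapomksovi) delete the last vowel and add -ovi.
The other patterns: stems whose second-to-last letter is 'f' change the last vowel to 'a'; stems whose second-to-last letter is 'w' double the final consonant and add -ori.
So nabuvokn → nabuvknovi.

nabuvknovi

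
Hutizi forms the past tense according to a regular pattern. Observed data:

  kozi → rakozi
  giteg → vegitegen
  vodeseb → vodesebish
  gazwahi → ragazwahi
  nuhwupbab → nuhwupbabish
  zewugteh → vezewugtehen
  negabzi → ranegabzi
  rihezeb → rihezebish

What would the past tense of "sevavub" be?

rihezeb and zewugteh both have last vowel 'e' yet inflect differently (rihezebish, vezewugtehen), so the last vowel is not what conditions the rule; the final letter is.
"sevavub" ends in -b. The stems ending in -b (nuhwupbab → nuhwupbabish, rihezeb → rihezebish, vodeseb → vodesebish) add -ish.
So sevavub → sevavubish.

sevavubish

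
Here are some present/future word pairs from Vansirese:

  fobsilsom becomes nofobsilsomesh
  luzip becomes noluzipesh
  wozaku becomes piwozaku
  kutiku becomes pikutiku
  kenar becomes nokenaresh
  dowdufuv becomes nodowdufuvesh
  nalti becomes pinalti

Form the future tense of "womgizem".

nowomgizemesh

nalti and luzip both have last vowel 'i' yet inflect differently (pinalti, noluzipesh), so the last vowel is not what conditions the rule; whether the stem ends in a vowel or a consonant is.
"womgizem" ends in a consonant. The stems ending in a consonant (luzip → noluzipesh, kenar → nokenaresh, fobsilsom → nofobsilsomesh) add no- … -esh around the stem.
The other pattern: stems ending in a vowel add the prefix pi-.
So womgizem → nowomgizemesh.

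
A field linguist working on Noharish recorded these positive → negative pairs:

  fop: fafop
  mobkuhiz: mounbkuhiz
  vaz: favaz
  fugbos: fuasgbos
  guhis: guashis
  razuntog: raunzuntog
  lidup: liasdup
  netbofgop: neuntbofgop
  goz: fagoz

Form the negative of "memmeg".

measmmeg

fop and lidup both end in -p yet inflect differently (fafop, liasdup), so the final letter is not what conditions the rule; the number of vowels is.
"memmeg" has 2 vowels. The stems with 2 vowels (fugbos → fuasgbos, lidup → liasdup, guhis → guashis) insert -as- after the first vowel.
So memmeg → measmmeg.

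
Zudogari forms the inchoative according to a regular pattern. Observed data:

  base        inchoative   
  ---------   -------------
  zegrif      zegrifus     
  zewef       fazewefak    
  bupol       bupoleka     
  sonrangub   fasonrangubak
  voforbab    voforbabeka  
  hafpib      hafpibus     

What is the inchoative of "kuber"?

fakuberak

voforbab and hafpib both end in -b yet inflect differently (voforbabeka, hafpibus), so the final letter is not what conditions the rule; the last vowel is.
"kuber" has last vowel 'e'. The one such stem in the data (zewef → fazewefak) adds fa- … -ak around the stem, so the same rule applies.
So kuber → fakuberak.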